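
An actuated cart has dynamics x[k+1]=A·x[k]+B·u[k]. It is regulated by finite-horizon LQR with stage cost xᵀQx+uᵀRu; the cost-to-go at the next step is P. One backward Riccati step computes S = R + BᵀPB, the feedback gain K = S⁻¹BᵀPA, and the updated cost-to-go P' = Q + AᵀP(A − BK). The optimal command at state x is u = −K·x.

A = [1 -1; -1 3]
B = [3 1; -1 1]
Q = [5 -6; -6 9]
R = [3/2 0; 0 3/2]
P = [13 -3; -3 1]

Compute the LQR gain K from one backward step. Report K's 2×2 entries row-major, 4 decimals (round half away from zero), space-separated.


0.3897 -0.6094 -0.0496 0.3685

BᵀP = [42.0000 -10.0000; 10.0000 -2.0000]
S = R + BᵀPB = [3/2 0; 0 3/2] + [136.0000 32.0000; 32.0000 8.0000] = [137.5000 32.0000; 32.0000 9.5000]
BᵀPA = [52.0000 -72.0000; 12.0000 -16.0000]
K = S⁻¹·BᵀPA = [0.3897 -0.6094; -0.0496 0.3685]
A−BK = [-0.1196 0.4597; -0.5607 2.0221]
AᵀP(A−BK) = [0.3295 -0.7334; -0.7334 2.0195]
P' = Q + AᵀP(A−BK) = [5.3295 -6.7334; -6.7334 11.0195]
tr(P') = 16.3490


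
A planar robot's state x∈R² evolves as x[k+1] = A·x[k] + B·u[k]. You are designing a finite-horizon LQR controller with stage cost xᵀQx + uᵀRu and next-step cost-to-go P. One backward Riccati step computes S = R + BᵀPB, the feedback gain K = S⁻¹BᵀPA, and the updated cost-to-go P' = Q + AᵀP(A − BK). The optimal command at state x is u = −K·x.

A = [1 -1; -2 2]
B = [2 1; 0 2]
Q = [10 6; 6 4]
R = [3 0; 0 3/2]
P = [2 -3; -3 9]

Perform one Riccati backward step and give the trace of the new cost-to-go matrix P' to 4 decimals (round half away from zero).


21.3208

BᵀP = [4.0000 -6.0000; -4.0000 15.0000]
S = R + BᵀPB = [3 0; 0 3/2] + [8.0000 -8.0000; -8.0000 26.0000] = [11.0000 -8.0000; -8.0000 27.5000]
BᵀPA = [16.0000 -16.0000; -34.0000 34.0000]
K = S⁻¹·BᵀPA = [0.7044 -0.7044; -1.0314 1.0314]
A−BK = [0.6226 -0.6226; 0.0629 -0.0629]
AᵀP(A−BK) = [3.6604 -3.6604; -3.6604 3.6604]
P' = Q + AᵀP(A−BK) = [13.6604 2.3396; 2.3396 7.6604]
tr(P') = 21.3208


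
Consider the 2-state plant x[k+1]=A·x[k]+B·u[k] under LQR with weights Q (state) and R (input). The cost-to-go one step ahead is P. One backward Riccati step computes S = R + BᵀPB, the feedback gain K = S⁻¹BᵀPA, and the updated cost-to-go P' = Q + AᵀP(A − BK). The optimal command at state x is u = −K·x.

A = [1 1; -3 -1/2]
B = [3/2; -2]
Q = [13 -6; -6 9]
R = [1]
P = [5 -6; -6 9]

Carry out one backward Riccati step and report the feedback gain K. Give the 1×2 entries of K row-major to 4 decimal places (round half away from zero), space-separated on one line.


1.1929 0.3917

BᵀP = [19.5000 -27.0000]
S = R + BᵀPB = [1] + [83.2500] = [84.2500]
BᵀPA = [100.5000 33.0000]
K = S⁻¹·BᵀPA = [1.1929 0.3917]
A−BK = [-0.7893 0.4125; -0.6142 0.2834]
AᵀP(A−BK) = [2.1157 0.1350; 0.1350 0.3242]
P' = Q + AᵀP(A−BK) = [15.1157 -5.8650; -5.8650 9.3242]
tr(P') = 24.4399


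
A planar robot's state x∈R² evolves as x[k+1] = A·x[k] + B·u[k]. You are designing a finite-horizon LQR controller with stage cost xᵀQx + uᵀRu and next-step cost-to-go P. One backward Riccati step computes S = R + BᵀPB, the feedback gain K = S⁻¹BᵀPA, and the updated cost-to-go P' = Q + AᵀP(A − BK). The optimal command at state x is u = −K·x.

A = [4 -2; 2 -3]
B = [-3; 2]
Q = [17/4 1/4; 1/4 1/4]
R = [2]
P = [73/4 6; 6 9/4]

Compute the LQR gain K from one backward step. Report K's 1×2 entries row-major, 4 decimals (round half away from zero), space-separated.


-1.9177 1.2203

BᵀP = [-42.7500 -13.5000]
S = R + BᵀPB = [2] + [101.2500] = [103.2500]
BᵀPA = [-198.0000 126.0000]
K = S⁻¹·BᵀPA = [-1.9177 1.2203]
A−BK = [-1.7530 1.6610; 5.8354 -5.4407]
AᵀP(A−BK) = [17.3002 -13.8729; -13.8729 11.4873]
P' = Q + AᵀP(A−BK) = [21.5502 -13.6229; -13.6229 11.7373]
tr(P') = 33.2875


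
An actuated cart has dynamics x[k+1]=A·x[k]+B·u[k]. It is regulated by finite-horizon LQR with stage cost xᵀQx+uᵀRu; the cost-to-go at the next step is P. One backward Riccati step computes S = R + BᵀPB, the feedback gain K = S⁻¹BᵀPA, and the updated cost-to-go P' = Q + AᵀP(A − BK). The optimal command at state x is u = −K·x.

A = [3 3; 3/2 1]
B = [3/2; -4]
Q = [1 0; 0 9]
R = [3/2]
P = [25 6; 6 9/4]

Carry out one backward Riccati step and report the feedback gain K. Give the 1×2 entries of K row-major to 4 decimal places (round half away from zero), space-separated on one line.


BᵀP = [13.5000 0.0000]
S = R + BᵀPB = [3/2] + [20.2500] = [21.7500]
BᵀPA = [40.5000 40.5000]
K = S⁻¹·BᵀPA = [1.8621 1.8621]
A−BK = [0.2069 0.2069; 8.9483 8.4483]
AᵀP(A−BK) = [208.6487 197.9612; 197.9612 187.8362]
P' = Q + AᵀP(A−BK) = [209.6487 197.9612; 197.9612 196.8362]
tr(P') = 406.4849

1.8621 1.8621


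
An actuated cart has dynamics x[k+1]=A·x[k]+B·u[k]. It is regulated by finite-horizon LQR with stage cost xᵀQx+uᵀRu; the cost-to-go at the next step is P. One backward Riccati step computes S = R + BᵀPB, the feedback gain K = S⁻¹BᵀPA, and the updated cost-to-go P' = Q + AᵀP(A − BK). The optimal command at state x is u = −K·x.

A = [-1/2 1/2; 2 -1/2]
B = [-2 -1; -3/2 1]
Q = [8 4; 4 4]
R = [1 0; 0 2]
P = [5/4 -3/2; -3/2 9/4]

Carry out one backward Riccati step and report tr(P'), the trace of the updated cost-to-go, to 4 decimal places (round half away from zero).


BᵀP = [-0.2500 -0.3750; -2.7500 3.7500]
S = R + BᵀPB = [1 0; 0 2] + [1.0625 -0.1250; -0.1250 6.5000] = [2.0625 -0.1250; -0.1250 8.5000]
BᵀPA = [-0.6250 0.0625; 8.8750 -3.2500]
K = S⁻¹·BᵀPA = [-0.2400 0.0071; 1.0406 -0.3822]
A−BK = [0.0607 0.1320; 0.5995 -0.1070]
AᵀP(A−BK) = [2.9273 -1.0406; -1.0406 0.3822]
P' = Q + AᵀP(A−BK) = [10.9273 2.9594; 2.9594 4.3822]
tr(P') = 15.3095

15.3095


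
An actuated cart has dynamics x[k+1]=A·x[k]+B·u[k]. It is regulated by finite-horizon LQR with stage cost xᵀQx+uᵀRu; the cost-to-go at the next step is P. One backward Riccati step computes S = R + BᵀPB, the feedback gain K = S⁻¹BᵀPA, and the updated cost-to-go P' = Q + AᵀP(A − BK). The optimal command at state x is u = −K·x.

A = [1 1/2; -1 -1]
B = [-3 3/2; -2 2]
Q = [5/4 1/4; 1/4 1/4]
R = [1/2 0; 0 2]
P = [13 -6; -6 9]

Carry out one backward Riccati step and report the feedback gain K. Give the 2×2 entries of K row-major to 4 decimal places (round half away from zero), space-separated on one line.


-0.9977 -0.6998 -1.3410 -1.0750

BᵀP = [-27.0000 0.0000; 7.5000 9.0000]
S = R + BᵀPB = [1/2 0; 0 2] + [81.0000 -40.5000; -40.5000 29.2500] = [81.5000 -40.5000; -40.5000 31.2500]
BᵀPA = [-27.0000 -13.5000; -1.5000 -5.2500]
K = S⁻¹·BᵀPA = [-0.9977 -0.6998; -1.3410 -1.0750]
A−BK = [0.0185 0.0130; -0.3134 -0.2497]
AᵀP(A−BK) = [5.0518 3.9916; 3.9916 3.1583]
P' = Q + AᵀP(A−BK) = [6.3018 4.2416; 4.2416 3.4083]
tr(P') = 9.7101


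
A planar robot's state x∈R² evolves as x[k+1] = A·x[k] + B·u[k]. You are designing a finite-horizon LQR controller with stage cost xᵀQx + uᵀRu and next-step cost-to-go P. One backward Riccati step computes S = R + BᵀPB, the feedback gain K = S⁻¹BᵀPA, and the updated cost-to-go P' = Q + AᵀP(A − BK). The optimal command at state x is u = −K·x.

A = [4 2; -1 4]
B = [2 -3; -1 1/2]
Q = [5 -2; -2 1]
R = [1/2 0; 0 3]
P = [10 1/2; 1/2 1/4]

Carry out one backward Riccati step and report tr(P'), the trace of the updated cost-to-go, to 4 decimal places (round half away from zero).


BᵀP = [19.5000 0.7500; -29.7500 -1.3750]
S = R + BᵀPB = [1/2 0; 0 3] + [38.2500 -58.1250; -58.1250 88.5625] = [38.7500 -58.1250; -58.1250 91.5625]
BᵀPA = [77.2500 42.0000; -117.6250 -65.0000]
K = S⁻¹·BᵀPA = [1.3935 0.3982; -0.4000 -0.4571]
A−BK = [0.0129 -0.1677; 0.5935 4.6267]
AᵀP(A−BK) = [1.5484 1.4710; 1.4710 5.5631]
P' = Q + AᵀP(A−BK) = [6.5484 -0.5290; -0.5290 6.5631]
tr(P') = 13.1115

13.1115


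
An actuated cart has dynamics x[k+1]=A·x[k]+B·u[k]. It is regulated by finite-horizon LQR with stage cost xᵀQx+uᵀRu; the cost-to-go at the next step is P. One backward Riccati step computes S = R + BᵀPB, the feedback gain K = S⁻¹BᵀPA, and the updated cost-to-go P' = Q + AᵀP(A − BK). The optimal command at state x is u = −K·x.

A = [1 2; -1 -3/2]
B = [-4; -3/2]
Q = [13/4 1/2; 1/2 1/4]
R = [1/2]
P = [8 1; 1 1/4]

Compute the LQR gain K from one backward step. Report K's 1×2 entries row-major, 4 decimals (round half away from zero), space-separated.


BᵀP = [-33.5000 -4.3750]
S = R + BᵀPB = [1/2] + [140.5625] = [141.0625]
BᵀPA = [-29.1250 -60.4375]
K = S⁻¹·BᵀPA = [-0.2065 -0.4284]
A−BK = [0.1741 0.2862; -1.3097 -2.1427]
AᵀP(A−BK) = [0.2366 0.3965; 0.3965 0.6684]
P' = Q + AᵀP(A−BK) = [3.4866 0.8965; 0.8965 0.9184]
tr(P') = 4.4050

-0.2065 -0.4284


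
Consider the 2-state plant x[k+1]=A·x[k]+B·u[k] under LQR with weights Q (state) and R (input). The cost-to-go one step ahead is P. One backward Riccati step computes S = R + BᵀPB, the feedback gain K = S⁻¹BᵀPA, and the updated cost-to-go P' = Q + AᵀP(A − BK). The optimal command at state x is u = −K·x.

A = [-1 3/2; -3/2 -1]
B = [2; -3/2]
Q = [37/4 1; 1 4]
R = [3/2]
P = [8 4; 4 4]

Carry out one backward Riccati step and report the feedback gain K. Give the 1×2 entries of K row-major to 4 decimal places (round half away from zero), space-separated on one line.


-0.7027 0.7027

BᵀP = [10.0000 2.0000]
S = R + BᵀPB = [3/2] + [17.0000] = [18.5000]
BᵀPA = [-13.0000 13.0000]
K = S⁻¹·BᵀPA = [-0.7027 0.7027]
A−BK = [0.4054 0.0946; -2.5541 0.0541]
AᵀP(A−BK) = [19.8649 -1.8649; -1.8649 0.8649]
P' = Q + AᵀP(A−BK) = [29.1149 -0.8649; -0.8649 4.8649]
tr(P') = 33.9797


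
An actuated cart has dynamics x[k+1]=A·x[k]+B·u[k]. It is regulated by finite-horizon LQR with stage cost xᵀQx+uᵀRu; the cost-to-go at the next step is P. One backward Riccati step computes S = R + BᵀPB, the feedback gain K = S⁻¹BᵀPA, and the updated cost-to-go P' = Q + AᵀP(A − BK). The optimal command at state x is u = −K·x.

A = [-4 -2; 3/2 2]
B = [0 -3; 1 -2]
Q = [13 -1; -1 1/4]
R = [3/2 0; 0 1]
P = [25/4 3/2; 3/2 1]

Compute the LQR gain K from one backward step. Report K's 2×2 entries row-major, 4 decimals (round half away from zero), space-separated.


BᵀP = [1.5000 1.0000; -21.7500 -6.5000]
S = R + BᵀPB = [3/2 0; 0 1] + [1.0000 -6.5000; -6.5000 78.2500] = [2.5000 -6.5000; -6.5000 79.2500]
BᵀPA = [-4.5000 -1.0000; 77.2500 30.5000]
K = S⁻¹·BᵀPA = [0.9334 0.7634; 1.0513 0.4475]
A−BK = [-0.8460 -0.6576; 2.6692 2.1315]
AᵀP(A−BK) = [7.2358 5.3681; 5.3681 4.1155]
P' = Q + AᵀP(A−BK) = [20.2358 4.3681; 4.3681 4.3655]
tr(P') = 24.6012

0.9334 0.7634 1.0513 0.4475


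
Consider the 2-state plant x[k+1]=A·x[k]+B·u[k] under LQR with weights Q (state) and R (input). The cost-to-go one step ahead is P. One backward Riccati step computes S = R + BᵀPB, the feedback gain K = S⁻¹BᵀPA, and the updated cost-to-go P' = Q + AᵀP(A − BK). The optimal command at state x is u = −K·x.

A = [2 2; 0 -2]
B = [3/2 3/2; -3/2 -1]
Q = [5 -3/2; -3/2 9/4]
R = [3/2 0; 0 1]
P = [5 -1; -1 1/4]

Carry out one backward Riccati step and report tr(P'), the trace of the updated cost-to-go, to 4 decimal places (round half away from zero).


BᵀP = [9.0000 -1.8750; 8.5000 -1.7500]
S = R + BᵀPB = [3/2 0; 0 1] + [16.3125 15.3750; 15.3750 14.5000] = [17.8125 15.3750; 15.3750 15.5000]
BᵀPA = [18.0000 21.7500; 17.0000 20.5000]
K = S⁻¹·BᵀPA = [0.4439 0.5525; 0.6564 0.7745]
A−BK = [0.3495 0.0094; 1.3223 -0.3967]
AᵀP(A−BK) = [0.8501 0.8878; 0.8878 1.1051]
P' = Q + AᵀP(A−BK) = [5.8501 -0.6122; -0.6122 3.3551]
tr(P') = 9.2051

9.2051


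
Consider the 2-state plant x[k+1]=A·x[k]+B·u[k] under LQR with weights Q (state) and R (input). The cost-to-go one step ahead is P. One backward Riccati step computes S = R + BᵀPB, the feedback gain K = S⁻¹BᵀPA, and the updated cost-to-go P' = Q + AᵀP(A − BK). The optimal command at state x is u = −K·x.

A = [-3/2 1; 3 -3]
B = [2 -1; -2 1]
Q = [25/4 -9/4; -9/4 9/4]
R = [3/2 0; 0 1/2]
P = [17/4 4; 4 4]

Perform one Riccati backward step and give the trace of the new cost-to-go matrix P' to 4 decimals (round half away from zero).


33.8750

BᵀP = [0.5000 0.0000; -0.2500 0.0000]
S = R + BᵀPB = [3/2 0; 0 1/2] + [1.0000 -0.5000; -0.5000 0.2500] = [2.5000 -0.5000; -0.5000 0.7500]
BᵀPA = [-0.7500 0.5000; 0.3750 -0.2500]
K = S⁻¹·BᵀPA = [-0.2308 0.1538; 0.3462 -0.2308]
A−BK = [-0.6923 0.4615; 2.1923 -2.4615]
AᵀP(A−BK) = [9.2596 -12.1731; -12.1731 16.1154]
P' = Q + AᵀP(A−BK) = [15.5096 -14.4231; -14.4231 18.3654]
tr(P') = 33.8750


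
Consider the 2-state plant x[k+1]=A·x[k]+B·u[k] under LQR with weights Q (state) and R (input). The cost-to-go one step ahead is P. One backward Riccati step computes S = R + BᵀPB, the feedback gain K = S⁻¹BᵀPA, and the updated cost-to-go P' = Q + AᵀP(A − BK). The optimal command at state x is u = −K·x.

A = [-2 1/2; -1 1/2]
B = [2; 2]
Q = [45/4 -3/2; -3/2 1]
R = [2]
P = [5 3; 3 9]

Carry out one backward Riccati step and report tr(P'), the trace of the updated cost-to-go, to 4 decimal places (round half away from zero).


BᵀP = [16.0000 24.0000]
S = R + BᵀPB = [2] + [80.0000] = [82.0000]
BᵀPA = [-56.0000 20.0000]
K = S⁻¹·BᵀPA = [-0.6829 0.2439]
A−BK = [-0.6341 0.0122; 0.3659 0.0122]
AᵀP(A−BK) = [2.7561 -0.3415; -0.3415 0.1220]
P' = Q + AᵀP(A−BK) = [14.0061 -1.8415; -1.8415 1.1220]
tr(P') = 15.1280

15.1280


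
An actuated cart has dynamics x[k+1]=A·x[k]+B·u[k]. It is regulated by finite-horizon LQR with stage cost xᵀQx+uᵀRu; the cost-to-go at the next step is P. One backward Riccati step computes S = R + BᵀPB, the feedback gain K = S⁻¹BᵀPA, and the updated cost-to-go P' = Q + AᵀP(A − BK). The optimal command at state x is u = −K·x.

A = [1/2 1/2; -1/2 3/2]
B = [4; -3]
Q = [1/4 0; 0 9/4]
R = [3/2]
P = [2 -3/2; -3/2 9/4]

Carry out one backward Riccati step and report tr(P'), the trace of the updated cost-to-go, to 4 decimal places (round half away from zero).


BᵀP = [12.5000 -12.7500]
S = R + BᵀPB = [3/2] + [88.2500] = [89.7500]
BᵀPA = [12.6250 -12.8750]
K = S⁻¹·BᵀPA = [0.1407 -0.1435]
A−BK = [-0.0627 1.0738; -0.0780 1.0696]
AᵀP(A−BK) = [0.0366 -0.1264; -0.1264 1.4655]
P' = Q + AᵀP(A−BK) = [0.2866 -0.1264; -0.1264 3.7155]
tr(P') = 4.0021

4.0021


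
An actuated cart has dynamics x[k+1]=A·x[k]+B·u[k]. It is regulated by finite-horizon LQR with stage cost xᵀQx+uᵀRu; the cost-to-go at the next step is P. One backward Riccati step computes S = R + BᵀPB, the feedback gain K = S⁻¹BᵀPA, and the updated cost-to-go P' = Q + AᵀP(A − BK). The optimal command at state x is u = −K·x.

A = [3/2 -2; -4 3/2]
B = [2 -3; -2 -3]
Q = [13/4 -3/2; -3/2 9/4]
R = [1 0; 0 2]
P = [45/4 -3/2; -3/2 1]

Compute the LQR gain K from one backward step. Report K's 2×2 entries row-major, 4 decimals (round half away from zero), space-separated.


1.2629 -0.8322 0.3260 0.1123

BᵀP = [25.5000 -5.0000; -29.2500 1.5000]
S = R + BᵀPB = [1 0; 0 2] + [61.0000 -61.5000; -61.5000 83.2500] = [62.0000 -61.5000; -61.5000 85.2500]
BᵀPA = [58.2500 -58.5000; -49.8750 60.7500]
K = S⁻¹·BᵀPA = [1.2629 -0.8322; 0.3260 0.1123]
A−BK = [-0.0477 0.0012; -0.4960 0.1724]
AᵀP(A−BK) = [2.0082 -1.0507; -1.0507 0.7469]
P' = Q + AᵀP(A−BK) = [5.2582 -2.5507; -2.5507 2.9969]
tr(P') = 8.2551


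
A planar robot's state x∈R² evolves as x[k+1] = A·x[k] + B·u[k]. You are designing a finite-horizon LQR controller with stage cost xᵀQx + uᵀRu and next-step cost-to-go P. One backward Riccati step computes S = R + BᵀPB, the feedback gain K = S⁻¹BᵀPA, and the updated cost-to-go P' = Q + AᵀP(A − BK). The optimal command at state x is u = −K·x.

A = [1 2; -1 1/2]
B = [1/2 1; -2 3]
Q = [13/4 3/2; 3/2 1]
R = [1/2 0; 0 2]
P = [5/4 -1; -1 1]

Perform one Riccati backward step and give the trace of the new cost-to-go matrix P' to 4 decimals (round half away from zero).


BᵀP = [2.6250 -2.5000; -1.7500 2.0000]
S = R + BᵀPB = [1/2 0; 0 2] + [6.3125 -4.8750; -4.8750 4.2500] = [6.8125 -4.8750; -4.8750 6.2500]
BᵀPA = [5.1250 4.0000; -3.7500 -2.5000]
K = S⁻¹·BᵀPA = [0.7309 0.6811; -0.0299 0.1312]
A−BK = [0.6645 1.5282; 0.5515 1.4684]
AᵀP(A−BK) = [0.3920 0.5017; 0.5017 0.8538]
P' = Q + AᵀP(A−BK) = [3.6420 2.0017; 2.0017 1.8538]
tr(P') = 5.4958

5.4958


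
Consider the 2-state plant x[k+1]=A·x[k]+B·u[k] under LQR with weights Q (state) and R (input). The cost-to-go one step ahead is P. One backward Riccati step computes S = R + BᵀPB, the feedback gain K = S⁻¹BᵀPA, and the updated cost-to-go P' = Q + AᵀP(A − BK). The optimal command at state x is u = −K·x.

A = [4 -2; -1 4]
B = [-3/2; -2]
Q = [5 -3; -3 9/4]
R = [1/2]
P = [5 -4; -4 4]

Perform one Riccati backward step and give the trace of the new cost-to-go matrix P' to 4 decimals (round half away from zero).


245.3833

BᵀP = [0.5000 -2.0000]
S = R + BᵀPB = [1/2] + [3.2500] = [3.7500]
BᵀPA = [4.0000 -9.0000]
K = S⁻¹·BᵀPA = [1.0667 -2.4000]
A−BK = [5.6000 -5.6000; 1.1333 -0.8000]
AᵀP(A−BK) = [111.7333 -118.4000; -118.4000 126.4000]
P' = Q + AᵀP(A−BK) = [116.7333 -121.4000; -121.4000 128.6500]
tr(P') = 245.3833


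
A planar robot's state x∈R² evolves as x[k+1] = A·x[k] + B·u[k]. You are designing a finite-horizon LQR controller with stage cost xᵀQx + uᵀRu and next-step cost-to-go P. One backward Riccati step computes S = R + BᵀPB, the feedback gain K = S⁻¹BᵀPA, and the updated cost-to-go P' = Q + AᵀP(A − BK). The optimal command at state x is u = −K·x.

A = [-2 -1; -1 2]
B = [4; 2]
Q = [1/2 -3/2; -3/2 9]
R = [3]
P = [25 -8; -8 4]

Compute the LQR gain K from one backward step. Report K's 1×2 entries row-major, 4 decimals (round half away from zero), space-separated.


BᵀP = [84.0000 -24.0000]
S = R + BᵀPB = [3] + [288.0000] = [291.0000]
BᵀPA = [-144.0000 -132.0000]
K = S⁻¹·BᵀPA = [-0.4948 -0.4536]
A−BK = [-0.0206 0.8144; -0.0103 2.9072]
AᵀP(A−BK) = [0.7423 0.6804; 0.6804 13.1237]
P' = Q + AᵀP(A−BK) = [1.2423 -0.8196; -0.8196 22.1237]
tr(P') = 23.3660

-0.4948 -0.4536


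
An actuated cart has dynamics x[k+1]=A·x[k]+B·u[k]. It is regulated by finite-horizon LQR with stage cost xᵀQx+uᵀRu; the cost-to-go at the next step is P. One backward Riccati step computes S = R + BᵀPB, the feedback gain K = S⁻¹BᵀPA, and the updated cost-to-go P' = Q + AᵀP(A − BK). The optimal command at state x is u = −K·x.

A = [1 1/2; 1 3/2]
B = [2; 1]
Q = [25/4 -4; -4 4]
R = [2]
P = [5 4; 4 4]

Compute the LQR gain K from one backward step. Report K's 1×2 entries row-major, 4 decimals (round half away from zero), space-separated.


BᵀP = [14.0000 12.0000]
S = R + BᵀPB = [2] + [40.0000] = [42.0000]
BᵀPA = [26.0000 25.0000]
K = S⁻¹·BᵀPA = [0.6190 0.5952]
A−BK = [-0.2381 -0.6905; 0.3810 0.9048]
AᵀP(A−BK) = [0.9048 1.0238; 1.0238 1.3690]
P' = Q + AᵀP(A−BK) = [7.1548 -2.9762; -2.9762 5.3690]
tr(P') = 12.5238

0.6190 0.5952


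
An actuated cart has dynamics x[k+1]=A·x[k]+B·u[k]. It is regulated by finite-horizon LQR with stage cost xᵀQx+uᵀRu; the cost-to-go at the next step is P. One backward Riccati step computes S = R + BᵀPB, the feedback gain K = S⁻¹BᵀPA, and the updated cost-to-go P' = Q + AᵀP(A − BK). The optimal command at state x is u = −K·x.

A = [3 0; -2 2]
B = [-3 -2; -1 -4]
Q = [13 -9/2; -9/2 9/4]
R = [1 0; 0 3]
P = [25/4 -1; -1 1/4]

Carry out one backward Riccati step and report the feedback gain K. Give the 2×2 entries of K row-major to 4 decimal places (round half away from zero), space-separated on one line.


BᵀP = [-17.7500 2.7500; -8.5000 1.0000]
S = R + BᵀPB = [1 0; 0 3] + [50.5000 24.5000; 24.5000 13.0000] = [51.5000 24.5000; 24.5000 16.0000]
BᵀPA = [-58.7500 5.5000; -27.5000 2.0000]
K = S⁻¹·BᵀPA = [-1.1899 0.1743; 0.1034 -0.1419]
A−BK = [-0.3631 0.2391; -2.7765 1.6067]
AᵀP(A−BK) = [2.1830 -0.6620; -0.6620 0.3251]
P' = Q + AᵀP(A−BK) = [15.1830 -5.1620; -5.1620 2.5751]
tr(P') = 17.7581

-1.1899 0.1743 0.1034 -0.1419


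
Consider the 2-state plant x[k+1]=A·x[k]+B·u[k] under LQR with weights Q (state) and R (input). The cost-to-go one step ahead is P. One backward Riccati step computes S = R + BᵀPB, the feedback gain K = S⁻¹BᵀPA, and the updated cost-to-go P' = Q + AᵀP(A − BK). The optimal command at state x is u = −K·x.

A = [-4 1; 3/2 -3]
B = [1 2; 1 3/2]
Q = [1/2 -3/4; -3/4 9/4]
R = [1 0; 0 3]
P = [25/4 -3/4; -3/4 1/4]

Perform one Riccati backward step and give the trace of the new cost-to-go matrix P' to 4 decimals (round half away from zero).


BᵀP = [5.5000 -0.5000; 11.3750 -1.1250]
S = R + BᵀPB = [1 0; 0 3] + [5.0000 10.2500; 10.2500 21.0625] = [6.0000 10.2500; 10.2500 24.0625]
BᵀPA = [-22.7500 7.0000; -47.1875 14.7500]
K = S⁻¹·BᵀPA = [-1.6216 0.4388; -1.2703 0.4261]
A−BK = [0.1622 -0.2909; 5.0270 -4.0779]
AᵀP(A−BK) = [12.7297 -6.1622; -6.1622 3.6439]
P' = Q + AᵀP(A−BK) = [13.2297 -6.9122; -6.9122 5.8939]
tr(P') = 19.1236

19.1236


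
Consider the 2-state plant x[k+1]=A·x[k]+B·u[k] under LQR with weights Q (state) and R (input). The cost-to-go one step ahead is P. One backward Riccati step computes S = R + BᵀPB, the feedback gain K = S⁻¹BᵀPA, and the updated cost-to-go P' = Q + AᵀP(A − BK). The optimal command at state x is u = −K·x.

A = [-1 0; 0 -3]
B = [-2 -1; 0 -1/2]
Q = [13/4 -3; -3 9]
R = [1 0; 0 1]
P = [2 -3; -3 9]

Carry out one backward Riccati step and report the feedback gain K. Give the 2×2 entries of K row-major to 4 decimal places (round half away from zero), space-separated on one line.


0.4416 -2.3377 0.0260 3.0390

BᵀP = [-4.0000 6.0000; -0.5000 -1.5000]
S = R + BᵀPB = [1 0; 0 1] + [8.0000 1.0000; 1.0000 1.2500] = [9.0000 1.0000; 1.0000 2.2500]
BᵀPA = [4.0000 -18.0000; 0.5000 4.5000]
K = S⁻¹·BᵀPA = [0.4416 -2.3377; 0.0260 3.0390]
A−BK = [-0.0909 -1.6364; 0.0130 -1.4805]
AᵀP(A−BK) = [0.2208 -1.1688; -1.1688 25.2468]
P' = Q + AᵀP(A−BK) = [3.4708 -4.1688; -4.1688 34.2468]
tr(P') = 37.7175


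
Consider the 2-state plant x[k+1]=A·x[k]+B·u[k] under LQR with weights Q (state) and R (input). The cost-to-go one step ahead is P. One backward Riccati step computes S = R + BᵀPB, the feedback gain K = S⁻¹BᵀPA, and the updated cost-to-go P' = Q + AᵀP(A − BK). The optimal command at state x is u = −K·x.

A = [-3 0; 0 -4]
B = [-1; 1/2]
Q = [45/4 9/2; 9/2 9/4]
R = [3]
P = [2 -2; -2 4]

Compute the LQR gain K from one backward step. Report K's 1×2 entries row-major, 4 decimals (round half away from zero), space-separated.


BᵀP = [-3.0000 4.0000]
S = R + BᵀPB = [3] + [5.0000] = [8.0000]
BᵀPA = [9.0000 -16.0000]
K = S⁻¹·BᵀPA = [1.1250 -2.0000]
A−BK = [-1.8750 -2.0000; -0.5625 -3.0000]
AᵀP(A−BK) = [7.8750 -6.0000; -6.0000 32.0000]
P' = Q + AᵀP(A−BK) = [19.1250 -1.5000; -1.5000 34.2500]
tr(P') = 53.3750

1.1250 -2.0000


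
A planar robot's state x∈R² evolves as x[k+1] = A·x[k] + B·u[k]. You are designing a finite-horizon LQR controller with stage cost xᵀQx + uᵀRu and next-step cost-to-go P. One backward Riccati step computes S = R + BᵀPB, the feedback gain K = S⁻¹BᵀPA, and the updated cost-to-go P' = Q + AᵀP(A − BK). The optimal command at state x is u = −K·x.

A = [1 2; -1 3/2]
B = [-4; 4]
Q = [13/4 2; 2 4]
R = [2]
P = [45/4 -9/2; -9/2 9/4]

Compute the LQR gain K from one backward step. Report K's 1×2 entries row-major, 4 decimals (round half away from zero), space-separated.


-0.2486 -0.2362

BᵀP = [-63.0000 27.0000]
S = R + BᵀPB = [2] + [360.0000] = [362.0000]
BᵀPA = [-90.0000 -85.5000]
K = S⁻¹·BᵀPA = [-0.2486 -0.2362]
A−BK = [0.0055 1.0552; -0.0055 2.4448]
AᵀP(A−BK) = [0.1243 0.1181; 0.1181 2.8684]
P' = Q + AᵀP(A−BK) = [3.3743 2.1181; 2.1181 6.8684]
tr(P') = 10.2427


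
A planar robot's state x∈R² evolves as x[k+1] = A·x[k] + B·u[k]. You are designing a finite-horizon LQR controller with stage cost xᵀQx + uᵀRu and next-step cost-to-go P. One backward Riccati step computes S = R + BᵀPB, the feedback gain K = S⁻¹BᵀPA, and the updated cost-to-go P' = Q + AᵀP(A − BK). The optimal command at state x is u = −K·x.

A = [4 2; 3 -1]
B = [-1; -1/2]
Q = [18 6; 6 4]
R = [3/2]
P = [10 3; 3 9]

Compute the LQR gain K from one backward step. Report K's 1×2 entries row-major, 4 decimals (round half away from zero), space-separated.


-4.0896 -0.9254

BᵀP = [-11.5000 -7.5000]
S = R + BᵀPB = [3/2] + [15.2500] = [16.7500]
BᵀPA = [-68.5000 -15.5000]
K = S⁻¹·BᵀPA = [-4.0896 -0.9254]
A−BK = [-0.0896 1.0746; 0.9552 -1.4627]
AᵀP(A−BK) = [32.8657 -4.3881; -4.3881 22.6567]
P' = Q + AᵀP(A−BK) = [50.8657 1.6119; 1.6119 26.6567]
tr(P') = 77.5224


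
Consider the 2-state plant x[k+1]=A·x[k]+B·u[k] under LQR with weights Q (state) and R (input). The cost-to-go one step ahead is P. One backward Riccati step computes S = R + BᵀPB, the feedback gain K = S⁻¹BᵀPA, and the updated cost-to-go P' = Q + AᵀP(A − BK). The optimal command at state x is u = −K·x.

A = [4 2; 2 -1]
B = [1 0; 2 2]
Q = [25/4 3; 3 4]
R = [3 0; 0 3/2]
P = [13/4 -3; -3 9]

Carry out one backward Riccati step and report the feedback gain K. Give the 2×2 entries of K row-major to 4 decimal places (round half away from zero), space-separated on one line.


BᵀP = [-2.7500 15.0000; -6.0000 18.0000]
S = R + BᵀPB = [3 0; 0 3/2] + [27.2500 30.0000; 30.0000 36.0000] = [30.2500 30.0000; 30.0000 37.5000]
BᵀPA = [19.0000 -20.5000; 12.0000 -30.0000]
K = S⁻¹·BᵀPA = [1.5040 0.5600; -0.8832 -1.2480]
A−BK = [2.4960 1.4400; 0.7584 0.3760]
AᵀP(A−BK) = [22.0224 12.3360; 12.3360 8.0400]
P' = Q + AᵀP(A−BK) = [28.2724 15.3360; 15.3360 12.0400]
tr(P') = 40.3124

1.5040 0.5600 -0.8832 -1.2480


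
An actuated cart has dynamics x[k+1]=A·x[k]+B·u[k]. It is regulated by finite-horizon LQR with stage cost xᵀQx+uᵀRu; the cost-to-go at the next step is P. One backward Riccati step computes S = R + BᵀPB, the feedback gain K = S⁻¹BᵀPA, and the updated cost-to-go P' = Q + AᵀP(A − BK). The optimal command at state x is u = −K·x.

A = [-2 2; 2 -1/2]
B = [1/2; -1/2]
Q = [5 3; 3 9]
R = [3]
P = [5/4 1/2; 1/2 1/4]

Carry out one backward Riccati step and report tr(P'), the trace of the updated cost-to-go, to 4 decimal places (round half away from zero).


BᵀP = [0.3750 0.1250]
S = R + BᵀPB = [3] + [0.1250] = [3.1250]
BᵀPA = [-0.5000 0.6875]
K = S⁻¹·BᵀPA = [-0.1600 0.2200]
A−BK = [-1.9200 1.8900; 1.9200 -0.3900]
AᵀP(A−BK) = [1.9200 -2.6400; -2.6400 3.9113]
P' = Q + AᵀP(A−BK) = [6.9200 0.3600; 0.3600 12.9113]
tr(P') = 19.8313

19.8313


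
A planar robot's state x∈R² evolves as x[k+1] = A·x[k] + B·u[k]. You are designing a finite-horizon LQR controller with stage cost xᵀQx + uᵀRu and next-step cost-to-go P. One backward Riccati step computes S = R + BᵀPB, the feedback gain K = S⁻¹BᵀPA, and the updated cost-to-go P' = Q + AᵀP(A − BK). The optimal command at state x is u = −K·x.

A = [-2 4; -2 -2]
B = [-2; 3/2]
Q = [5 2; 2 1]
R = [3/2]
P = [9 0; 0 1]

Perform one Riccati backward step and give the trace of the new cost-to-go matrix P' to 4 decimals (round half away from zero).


25.0943

BᵀP = [-18.0000 1.5000]
S = R + BᵀPB = [3/2] + [38.2500] = [39.7500]
BᵀPA = [33.0000 -75.0000]
K = S⁻¹·BᵀPA = [0.8302 -1.8868]
A−BK = [-0.3396 0.2264; -3.2453 0.8302]
AᵀP(A−BK) = [12.6038 -5.7358; -5.7358 6.4906]
P' = Q + AᵀP(A−BK) = [17.6038 -3.7358; -3.7358 7.4906]
tr(P') = 25.0943


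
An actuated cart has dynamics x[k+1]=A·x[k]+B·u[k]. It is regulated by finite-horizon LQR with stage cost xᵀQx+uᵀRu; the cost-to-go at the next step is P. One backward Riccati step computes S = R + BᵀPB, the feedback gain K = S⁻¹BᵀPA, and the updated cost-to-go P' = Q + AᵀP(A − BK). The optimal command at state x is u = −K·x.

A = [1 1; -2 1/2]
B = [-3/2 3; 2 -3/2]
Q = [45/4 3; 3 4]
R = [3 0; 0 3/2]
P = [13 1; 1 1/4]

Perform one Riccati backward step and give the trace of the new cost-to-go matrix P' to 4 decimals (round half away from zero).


BᵀP = [-17.5000 -1.0000; 37.5000 2.6250]
S = R + BᵀPB = [3 0; 0 3/2] + [24.2500 -51.0000; -51.0000 108.5625] = [27.2500 -51.0000; -51.0000 110.0625]
BᵀPA = [-15.5000 -18.0000; 32.2500 38.8125]
K = S⁻¹·BᵀPA = [-0.1537 -0.0042; 0.2218 0.3507]
A−BK = [0.1041 -0.0584; -1.3599 1.0345]
AᵀP(A−BK) = [0.4647 -0.1250; -0.1250 0.3756]
P' = Q + AᵀP(A−BK) = [11.7147 2.8750; 2.8750 4.3756]
tr(P') = 16.0903

16.0903


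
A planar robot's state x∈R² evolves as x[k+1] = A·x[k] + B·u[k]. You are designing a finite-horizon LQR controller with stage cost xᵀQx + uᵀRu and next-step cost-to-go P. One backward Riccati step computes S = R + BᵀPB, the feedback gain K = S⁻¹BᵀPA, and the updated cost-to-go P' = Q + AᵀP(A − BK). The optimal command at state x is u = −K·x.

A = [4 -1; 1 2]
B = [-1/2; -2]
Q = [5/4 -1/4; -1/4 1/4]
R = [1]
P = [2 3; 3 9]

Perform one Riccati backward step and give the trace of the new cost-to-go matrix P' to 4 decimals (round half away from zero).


BᵀP = [-7.0000 -19.5000]
S = R + BᵀPB = [1] + [42.5000] = [43.5000]
BᵀPA = [-47.5000 -32.0000]
K = S⁻¹·BᵀPA = [-1.0920 -0.7356]
A−BK = [3.4540 -1.3678; -1.1839 0.5287]
AᵀP(A−BK) = [13.1322 -3.9425; -3.9425 2.4598]
P' = Q + AᵀP(A−BK) = [14.3822 -4.1925; -4.1925 2.7098]
tr(P') = 17.0920

17.0920


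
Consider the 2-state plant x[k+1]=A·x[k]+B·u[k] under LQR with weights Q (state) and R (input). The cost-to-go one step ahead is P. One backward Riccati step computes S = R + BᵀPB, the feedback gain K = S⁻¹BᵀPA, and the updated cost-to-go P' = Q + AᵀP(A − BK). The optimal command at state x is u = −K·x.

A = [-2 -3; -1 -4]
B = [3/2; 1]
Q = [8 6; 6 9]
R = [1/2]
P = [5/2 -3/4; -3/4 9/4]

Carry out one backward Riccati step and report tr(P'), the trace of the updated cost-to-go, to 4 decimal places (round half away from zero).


BᵀP = [3.0000 1.1250]
S = R + BᵀPB = [1/2] + [5.6250] = [6.1250]
BᵀPA = [-7.1250 -13.5000]
K = S⁻¹·BᵀPA = [-1.1633 -2.2041]
A−BK = [-0.2551 0.3061; 0.1633 -1.7959]
AᵀP(A−BK) = [0.9617 0.0459; 0.0459 10.7449]
P' = Q + AᵀP(A−BK) = [8.9617 6.0459; 6.0459 19.7449]
tr(P') = 28.7066

28.7066


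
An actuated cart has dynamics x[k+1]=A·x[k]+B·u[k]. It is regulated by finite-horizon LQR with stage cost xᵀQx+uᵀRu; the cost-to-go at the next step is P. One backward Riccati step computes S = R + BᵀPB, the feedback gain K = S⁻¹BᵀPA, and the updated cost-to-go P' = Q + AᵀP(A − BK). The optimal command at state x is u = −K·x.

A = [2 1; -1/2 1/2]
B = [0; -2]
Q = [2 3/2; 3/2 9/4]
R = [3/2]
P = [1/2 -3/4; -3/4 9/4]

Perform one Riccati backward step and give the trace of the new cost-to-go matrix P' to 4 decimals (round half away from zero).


BᵀP = [1.5000 -4.5000]
S = R + BᵀPB = [3/2] + [9.0000] = [10.5000]
BᵀPA = [5.2500 -0.7500]
K = S⁻¹·BᵀPA = [0.5000 -0.0714]
A−BK = [2.0000 1.0000; 0.5000 0.3571]
AᵀP(A−BK) = [1.4375 0.4375; 0.4375 0.2589]
P' = Q + AᵀP(A−BK) = [3.4375 1.9375; 1.9375 2.5089]
tr(P') = 5.9464

5.9464


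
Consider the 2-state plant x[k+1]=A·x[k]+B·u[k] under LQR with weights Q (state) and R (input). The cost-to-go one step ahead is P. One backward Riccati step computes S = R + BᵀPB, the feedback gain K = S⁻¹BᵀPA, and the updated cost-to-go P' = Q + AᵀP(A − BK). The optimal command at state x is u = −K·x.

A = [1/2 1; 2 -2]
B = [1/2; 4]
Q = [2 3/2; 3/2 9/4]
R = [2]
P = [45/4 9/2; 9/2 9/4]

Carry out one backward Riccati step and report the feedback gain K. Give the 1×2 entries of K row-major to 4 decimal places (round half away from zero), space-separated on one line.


0.5834 0.0191

BᵀP = [23.6250 11.2500]
S = R + BᵀPB = [2] + [56.8125] = [58.8125]
BᵀPA = [34.3125 1.1250]
K = S⁻¹·BᵀPA = [0.5834 0.0191]
A−BK = [0.2083 0.9904; -0.3337 -2.0765]
AᵀP(A−BK) = [0.7938 0.4687; 0.4687 2.2285]
P' = Q + AᵀP(A−BK) = [2.7938 1.9687; 1.9687 4.4785]
tr(P') = 7.2723


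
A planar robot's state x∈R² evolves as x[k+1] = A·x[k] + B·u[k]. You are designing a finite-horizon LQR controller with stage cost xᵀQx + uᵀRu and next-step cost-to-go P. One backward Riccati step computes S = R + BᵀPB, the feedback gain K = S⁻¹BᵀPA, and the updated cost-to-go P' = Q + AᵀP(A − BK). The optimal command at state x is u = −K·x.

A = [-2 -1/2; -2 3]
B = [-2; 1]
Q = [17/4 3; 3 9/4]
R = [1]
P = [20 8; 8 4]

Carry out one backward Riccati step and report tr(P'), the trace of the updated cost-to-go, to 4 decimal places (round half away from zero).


29.8396

BᵀP = [-32.0000 -12.0000]
S = R + BᵀPB = [1] + [52.0000] = [53.0000]
BᵀPA = [88.0000 -20.0000]
K = S⁻¹·BᵀPA = [1.6604 -0.3774]
A−BK = [1.3208 -1.2547; -3.6604 3.3774]
AᵀP(A−BK) = [13.8868 -10.7925; -10.7925 9.4528]
P' = Q + AᵀP(A−BK) = [18.1368 -7.7925; -7.7925 11.7028]
tr(P') = 29.8396


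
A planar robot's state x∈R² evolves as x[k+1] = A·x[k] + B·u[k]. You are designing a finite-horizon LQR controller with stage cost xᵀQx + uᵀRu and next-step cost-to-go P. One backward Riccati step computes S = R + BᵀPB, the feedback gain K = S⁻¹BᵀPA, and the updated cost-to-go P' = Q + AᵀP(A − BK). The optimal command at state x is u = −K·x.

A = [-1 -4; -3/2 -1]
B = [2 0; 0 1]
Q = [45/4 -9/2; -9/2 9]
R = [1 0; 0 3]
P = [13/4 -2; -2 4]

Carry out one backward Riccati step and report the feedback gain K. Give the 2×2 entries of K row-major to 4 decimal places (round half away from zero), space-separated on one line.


-0.2378 -1.6829 -0.7073 -0.3902

BᵀP = [6.5000 -4.0000; -2.0000 4.0000]
S = R + BᵀPB = [1 0; 0 3] + [13.0000 -4.0000; -4.0000 4.0000] = [14.0000 -4.0000; -4.0000 7.0000]
BᵀPA = [-0.5000 -22.0000; -4.0000 4.0000]
K = S⁻¹·BᵀPA = [-0.2378 -1.6829; -0.7073 -0.3902]
A−BK = [-0.5244 -0.6341; -0.7927 -0.6098]
AᵀP(A−BK) = [3.3018 2.5976; 2.5976 4.5366]
P' = Q + AᵀP(A−BK) = [14.5518 -1.9024; -1.9024 13.5366]
tr(P') = 28.0884


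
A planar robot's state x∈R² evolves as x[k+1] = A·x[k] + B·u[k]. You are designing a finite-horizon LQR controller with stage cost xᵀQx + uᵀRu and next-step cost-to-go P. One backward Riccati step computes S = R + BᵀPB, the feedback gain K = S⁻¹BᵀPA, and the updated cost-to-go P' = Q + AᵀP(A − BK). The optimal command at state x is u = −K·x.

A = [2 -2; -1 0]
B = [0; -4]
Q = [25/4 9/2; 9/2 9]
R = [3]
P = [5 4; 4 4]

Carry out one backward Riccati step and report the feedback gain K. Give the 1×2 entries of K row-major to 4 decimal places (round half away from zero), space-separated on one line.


-0.2388 0.4776

BᵀP = [-16.0000 -16.0000]
S = R + BᵀPB = [3] + [64.0000] = [67.0000]
BᵀPA = [-16.0000 32.0000]
K = S⁻¹·BᵀPA = [-0.2388 0.4776]
A−BK = [2.0000 -2.0000; -1.9552 1.9104]
AᵀP(A−BK) = [4.1791 -4.3582; -4.3582 4.7164]
P' = Q + AᵀP(A−BK) = [10.4291 0.1418; 0.1418 13.7164]
tr(P') = 24.1455


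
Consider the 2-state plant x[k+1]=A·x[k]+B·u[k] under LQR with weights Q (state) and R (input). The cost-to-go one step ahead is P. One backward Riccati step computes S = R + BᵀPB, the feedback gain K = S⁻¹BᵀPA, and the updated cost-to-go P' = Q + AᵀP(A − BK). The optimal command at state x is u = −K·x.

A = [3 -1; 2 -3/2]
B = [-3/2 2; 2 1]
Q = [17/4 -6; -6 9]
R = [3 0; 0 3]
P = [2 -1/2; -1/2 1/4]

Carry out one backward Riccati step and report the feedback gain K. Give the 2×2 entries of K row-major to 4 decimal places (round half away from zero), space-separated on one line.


BᵀP = [-4.0000 1.2500; 3.5000 -0.7500]
S = R + BᵀPB = [3 0; 0 3] + [8.5000 -6.7500; -6.7500 6.2500] = [11.5000 -6.7500; -6.7500 9.2500]
BᵀPA = [-9.5000 2.1250; 9.0000 -2.3750]
K = S⁻¹·BᵀPA = [-0.4460 0.0596; 0.6475 -0.2133]
A−BK = [1.0360 -0.4841; 2.2446 -1.4060]
AᵀP(A−BK) = [2.9353 -1.0144; -1.0144 0.4293]
P' = Q + AᵀP(A−BK) = [7.1853 -7.0144; -7.0144 9.4293]
tr(P') = 16.6146

-0.4460 0.0596 0.6475 -0.2133


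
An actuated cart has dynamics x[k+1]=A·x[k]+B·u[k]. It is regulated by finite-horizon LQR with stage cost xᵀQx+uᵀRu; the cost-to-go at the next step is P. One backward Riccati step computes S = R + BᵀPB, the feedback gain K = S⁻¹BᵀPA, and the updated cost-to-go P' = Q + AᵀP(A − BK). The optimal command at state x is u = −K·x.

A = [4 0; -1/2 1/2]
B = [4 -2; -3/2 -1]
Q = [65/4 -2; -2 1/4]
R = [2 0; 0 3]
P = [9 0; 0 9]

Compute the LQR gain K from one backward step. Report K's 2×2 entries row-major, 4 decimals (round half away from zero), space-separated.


BᵀP = [36.0000 -13.5000; -18.0000 -9.0000]
S = R + BᵀPB = [2 0; 0 3] + [164.2500 -58.5000; -58.5000 45.0000] = [166.2500 -58.5000; -58.5000 48.0000]
BᵀPA = [150.7500 -6.7500; -67.5000 -4.5000]
K = S⁻¹·BᵀPA = [0.7212 -0.1288; -0.5272 -0.2508]
A−BK = [0.0606 0.0138; 0.0546 0.0559]
AᵀP(A−BK) = [1.9342 0.2458; 0.2458 0.2518]
P' = Q + AᵀP(A−BK) = [18.1842 -1.7542; -1.7542 0.5018]
tr(P') = 18.6859

0.7212 -0.1288 -0.5272 -0.2508


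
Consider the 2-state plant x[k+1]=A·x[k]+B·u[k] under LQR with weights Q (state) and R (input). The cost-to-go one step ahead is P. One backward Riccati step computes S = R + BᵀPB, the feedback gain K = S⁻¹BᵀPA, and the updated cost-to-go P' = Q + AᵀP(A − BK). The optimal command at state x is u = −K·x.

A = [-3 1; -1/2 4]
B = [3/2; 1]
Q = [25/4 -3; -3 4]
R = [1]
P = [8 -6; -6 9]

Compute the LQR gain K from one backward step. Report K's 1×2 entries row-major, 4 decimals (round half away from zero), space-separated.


-1.8000 0.6000

BᵀP = [6.0000 0.0000]
S = R + BᵀPB = [1] + [9.0000] = [10.0000]
BᵀPA = [-18.0000 6.0000]
K = S⁻¹·BᵀPA = [-1.8000 0.6000]
A−BK = [-0.3000 0.1000; 1.3000 3.4000]
AᵀP(A−BK) = [23.8500 43.8000; 43.8000 100.4000]
P' = Q + AᵀP(A−BK) = [30.1000 40.8000; 40.8000 104.4000]
tr(P') = 134.5000


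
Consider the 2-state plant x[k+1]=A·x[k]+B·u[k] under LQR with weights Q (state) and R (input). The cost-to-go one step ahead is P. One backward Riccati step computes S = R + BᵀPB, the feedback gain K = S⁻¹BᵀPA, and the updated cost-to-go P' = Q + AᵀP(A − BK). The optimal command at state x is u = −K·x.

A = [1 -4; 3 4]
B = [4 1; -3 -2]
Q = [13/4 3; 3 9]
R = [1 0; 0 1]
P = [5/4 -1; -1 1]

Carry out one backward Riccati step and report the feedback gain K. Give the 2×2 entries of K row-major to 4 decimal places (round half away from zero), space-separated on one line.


-0.0971 -0.9353 -0.3525 -0.4317

BᵀP = [8.0000 -7.0000; 3.2500 -3.0000]
S = R + BᵀPB = [1 0; 0 1] + [53.0000 22.0000; 22.0000 9.2500] = [54.0000 22.0000; 22.0000 10.2500]
BᵀPA = [-13.0000 -60.0000; -5.7500 -25.0000]
K = S⁻¹·BᵀPA = [-0.0971 -0.9353; -0.3525 -0.4317]
A−BK = [1.7410 0.1727; 2.0036 0.3309]
AᵀP(A−BK) = [0.9604 0.3597; 0.3597 1.0935]
P' = Q + AᵀP(A−BK) = [4.2104 3.3597; 3.3597 10.0935]
tr(P') = 14.3040


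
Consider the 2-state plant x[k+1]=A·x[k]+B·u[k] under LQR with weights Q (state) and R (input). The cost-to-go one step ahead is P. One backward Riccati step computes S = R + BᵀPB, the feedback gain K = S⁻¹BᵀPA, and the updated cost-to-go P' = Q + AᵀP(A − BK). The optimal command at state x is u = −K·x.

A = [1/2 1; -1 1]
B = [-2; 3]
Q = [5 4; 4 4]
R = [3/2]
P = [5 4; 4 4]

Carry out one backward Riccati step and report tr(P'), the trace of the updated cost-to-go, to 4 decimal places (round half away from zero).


BᵀP = [2.0000 4.0000]
S = R + BᵀPB = [3/2] + [8.0000] = [9.5000]
BᵀPA = [-3.0000 6.0000]
K = S⁻¹·BᵀPA = [-0.3158 0.6316]
A−BK = [-0.1316 2.2632; -0.0526 -0.8947]
AᵀP(A−BK) = [0.3026 -1.6053; -1.6053 13.2105]
P' = Q + AᵀP(A−BK) = [5.3026 2.3947; 2.3947 17.2105]
tr(P') = 22.5132

22.5132


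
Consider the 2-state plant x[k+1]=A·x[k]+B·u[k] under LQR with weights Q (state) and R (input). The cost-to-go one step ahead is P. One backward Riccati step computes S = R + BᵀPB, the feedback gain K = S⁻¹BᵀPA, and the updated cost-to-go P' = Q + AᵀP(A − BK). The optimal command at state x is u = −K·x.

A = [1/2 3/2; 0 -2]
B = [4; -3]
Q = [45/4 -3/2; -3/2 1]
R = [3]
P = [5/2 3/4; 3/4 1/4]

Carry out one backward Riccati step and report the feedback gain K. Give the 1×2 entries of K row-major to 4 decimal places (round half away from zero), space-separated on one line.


0.1422 0.2615

BᵀP = [7.7500 2.2500]
S = R + BᵀPB = [3] + [24.2500] = [27.2500]
BᵀPA = [3.8750 7.1250]
K = S⁻¹·BᵀPA = [0.1422 0.2615]
A−BK = [-0.0688 0.4541; 0.4266 -1.2156]
AᵀP(A−BK) = [0.0740 0.1118; 0.1118 0.2620]
P' = Q + AᵀP(A−BK) = [11.3240 -1.3882; -1.3882 1.2620]
tr(P') = 12.5860
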